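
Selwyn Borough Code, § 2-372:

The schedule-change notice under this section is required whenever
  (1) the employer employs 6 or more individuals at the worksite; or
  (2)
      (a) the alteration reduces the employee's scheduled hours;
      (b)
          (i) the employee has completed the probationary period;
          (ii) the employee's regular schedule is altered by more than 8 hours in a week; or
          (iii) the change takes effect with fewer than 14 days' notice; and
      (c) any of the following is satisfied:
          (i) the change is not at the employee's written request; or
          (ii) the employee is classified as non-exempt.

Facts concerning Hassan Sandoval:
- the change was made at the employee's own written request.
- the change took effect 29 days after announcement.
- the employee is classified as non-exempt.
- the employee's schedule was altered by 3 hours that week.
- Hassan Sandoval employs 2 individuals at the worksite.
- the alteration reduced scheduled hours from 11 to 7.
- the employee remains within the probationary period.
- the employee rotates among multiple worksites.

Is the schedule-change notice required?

(1) ≥ 6 at site — not satisfied.
(a) hours reduced — satisfied.
(i) past probation — not met.
(ii) schedule shift > 8h — fails.
(iii) < 14 days' notice — not met.
(b): F OR F OR F → false.
(i) not employee-requested — not satisfied.
(ii) non-exempt — holds.
(c) = F OR T = true.
So (2) is not satisfied (T AND F AND T).
Overall = F OR F = false.

No — not required.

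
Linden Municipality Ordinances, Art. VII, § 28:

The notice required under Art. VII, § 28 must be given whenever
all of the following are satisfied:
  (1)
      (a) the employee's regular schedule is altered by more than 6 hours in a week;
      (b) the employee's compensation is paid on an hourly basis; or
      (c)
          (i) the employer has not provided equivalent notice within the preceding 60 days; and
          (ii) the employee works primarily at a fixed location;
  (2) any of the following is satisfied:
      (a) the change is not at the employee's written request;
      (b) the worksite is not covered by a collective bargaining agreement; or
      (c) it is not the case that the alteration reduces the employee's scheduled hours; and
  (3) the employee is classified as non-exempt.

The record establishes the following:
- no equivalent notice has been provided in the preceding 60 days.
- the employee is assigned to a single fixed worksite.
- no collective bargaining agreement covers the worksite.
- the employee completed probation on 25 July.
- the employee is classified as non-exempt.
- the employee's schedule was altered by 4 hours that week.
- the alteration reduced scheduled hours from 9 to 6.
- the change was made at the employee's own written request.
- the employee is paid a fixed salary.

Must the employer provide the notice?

(a) schedule shift > 6h — not satisfied.
(b) hourly-paid — fails.
(i) no recent notice — satisfied.
(ii) fixed location — met.
So (c) is satisfied (T AND T).
So (1) is satisfied (F OR F OR T).
(a) not employee-requested — fails.
(b) no CBA — satisfied.
(c) not (hours reduced) — fails.
(2): F OR T OR F → true.
(3) non-exempt — met.
Overall: T AND T AND T → true.

Yes — required.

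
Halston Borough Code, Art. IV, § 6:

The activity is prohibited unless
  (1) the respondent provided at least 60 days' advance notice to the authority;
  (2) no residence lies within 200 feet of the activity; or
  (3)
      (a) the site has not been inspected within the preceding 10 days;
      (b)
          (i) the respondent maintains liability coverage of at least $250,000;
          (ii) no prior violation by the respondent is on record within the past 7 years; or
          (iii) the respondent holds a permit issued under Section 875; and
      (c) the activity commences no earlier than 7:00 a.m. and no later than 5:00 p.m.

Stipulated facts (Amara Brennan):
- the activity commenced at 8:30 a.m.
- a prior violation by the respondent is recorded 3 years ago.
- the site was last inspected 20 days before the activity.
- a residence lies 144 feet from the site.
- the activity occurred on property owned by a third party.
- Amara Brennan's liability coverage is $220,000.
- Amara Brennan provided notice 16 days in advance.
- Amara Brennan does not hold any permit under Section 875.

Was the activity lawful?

(1) ≥60 days' notice — not satisfied.
(2) no residence in 200 ft — not met.
(a) not (site inspected) — met.
(i) coverage ≥ $250,000 — not satisfied.
(ii) no prior violation — not satisfied.
(iii) holds permit — not met.
(b) = F OR F OR F = false.
(c) start within hours — satisfied.
So (3) is not satisfied (T AND F AND T).
Overall = F OR F OR F = false.

No — unlawful.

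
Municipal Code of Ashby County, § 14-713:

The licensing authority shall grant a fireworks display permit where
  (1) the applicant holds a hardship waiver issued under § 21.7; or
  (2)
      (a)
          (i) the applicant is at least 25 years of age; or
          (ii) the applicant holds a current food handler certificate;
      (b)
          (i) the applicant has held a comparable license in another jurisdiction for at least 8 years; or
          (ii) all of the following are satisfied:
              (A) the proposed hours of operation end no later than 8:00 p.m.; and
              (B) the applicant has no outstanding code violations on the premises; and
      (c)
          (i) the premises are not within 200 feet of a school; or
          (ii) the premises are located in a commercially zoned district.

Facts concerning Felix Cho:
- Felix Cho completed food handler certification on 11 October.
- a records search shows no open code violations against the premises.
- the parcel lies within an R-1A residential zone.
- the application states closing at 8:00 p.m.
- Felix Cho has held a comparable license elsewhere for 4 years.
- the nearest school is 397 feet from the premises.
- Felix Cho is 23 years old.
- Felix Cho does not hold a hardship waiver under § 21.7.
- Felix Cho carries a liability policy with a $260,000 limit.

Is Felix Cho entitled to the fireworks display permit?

(1) hardship waiver — fails.
(i) age ≥ 25 — not satisfied.
(ii) food handler cert. — met.
(a): F OR T → true.
(i) prior license ≥ 8 yr — fails.
(A) closes by 8 p.m. — met.
(B) no code violations — satisfied.
(ii): T AND T → true.
(b): F OR T → true.
(i) ≥200 ft from school — met.
(ii) commercially zoned — not satisfied.
(c) = T OR F = true.
So (2) is satisfied (T AND T AND T).
So Overall is satisfied (F OR T).

Yes — granted.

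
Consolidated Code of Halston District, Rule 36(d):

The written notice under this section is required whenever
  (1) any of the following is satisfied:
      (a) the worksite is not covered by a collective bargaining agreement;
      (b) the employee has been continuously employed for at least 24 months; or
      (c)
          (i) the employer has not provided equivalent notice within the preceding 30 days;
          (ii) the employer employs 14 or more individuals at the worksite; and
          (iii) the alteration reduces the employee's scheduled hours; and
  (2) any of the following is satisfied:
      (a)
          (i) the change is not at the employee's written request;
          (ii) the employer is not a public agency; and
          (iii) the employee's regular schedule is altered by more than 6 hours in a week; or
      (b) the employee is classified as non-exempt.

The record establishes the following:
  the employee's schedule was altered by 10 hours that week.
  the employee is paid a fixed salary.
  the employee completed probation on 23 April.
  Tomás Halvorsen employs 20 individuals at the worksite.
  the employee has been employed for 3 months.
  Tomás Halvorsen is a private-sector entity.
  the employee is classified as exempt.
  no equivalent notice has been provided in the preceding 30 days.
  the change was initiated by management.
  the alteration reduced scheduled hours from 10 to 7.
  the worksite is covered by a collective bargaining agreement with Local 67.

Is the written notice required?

Yes — required.

(a) no CBA — not met.
(b) tenure ≥ 24 mo. — fails.
(i) no recent notice — met.
(ii) ≥ 14 at site — satisfied.
(iii) hours reduced — met.
So (c) is satisfied (T AND T AND T).
(1): F OR F OR T → true.
(i) not employee-requested — holds.
(ii) not (public agency) — met.
(iii) schedule shift > 6h — holds.
(a): T AND T AND T → true.
(b) non-exempt — not satisfied.
(2): T OR F → true.
So Overall is satisfied (T AND T).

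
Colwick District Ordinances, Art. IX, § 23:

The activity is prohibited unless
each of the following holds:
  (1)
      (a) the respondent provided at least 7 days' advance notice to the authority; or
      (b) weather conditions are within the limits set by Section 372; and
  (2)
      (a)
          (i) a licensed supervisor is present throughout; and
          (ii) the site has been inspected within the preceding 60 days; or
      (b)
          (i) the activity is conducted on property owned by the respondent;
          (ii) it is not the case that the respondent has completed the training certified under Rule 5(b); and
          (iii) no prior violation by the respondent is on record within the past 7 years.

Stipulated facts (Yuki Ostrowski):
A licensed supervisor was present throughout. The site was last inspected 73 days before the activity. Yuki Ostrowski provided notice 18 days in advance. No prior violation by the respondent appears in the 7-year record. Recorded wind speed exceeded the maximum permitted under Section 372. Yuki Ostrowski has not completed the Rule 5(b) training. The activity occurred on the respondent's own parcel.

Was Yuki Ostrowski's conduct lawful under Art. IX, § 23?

Yes — lawful.

(a) ≥7 days' notice — holds.
(b) weather ok — fails.
So (1) is satisfied (T OR F).
(i) supervisor present — holds.
(ii) site inspected — fails.
(a) = T AND F = false.
(i) own property — met.
(ii) not (training certified) — satisfied.
(iii) no prior violation — satisfied.
(b): T AND T AND T → true.
(2): F OR T → true.
So Overall is satisfied (T AND T).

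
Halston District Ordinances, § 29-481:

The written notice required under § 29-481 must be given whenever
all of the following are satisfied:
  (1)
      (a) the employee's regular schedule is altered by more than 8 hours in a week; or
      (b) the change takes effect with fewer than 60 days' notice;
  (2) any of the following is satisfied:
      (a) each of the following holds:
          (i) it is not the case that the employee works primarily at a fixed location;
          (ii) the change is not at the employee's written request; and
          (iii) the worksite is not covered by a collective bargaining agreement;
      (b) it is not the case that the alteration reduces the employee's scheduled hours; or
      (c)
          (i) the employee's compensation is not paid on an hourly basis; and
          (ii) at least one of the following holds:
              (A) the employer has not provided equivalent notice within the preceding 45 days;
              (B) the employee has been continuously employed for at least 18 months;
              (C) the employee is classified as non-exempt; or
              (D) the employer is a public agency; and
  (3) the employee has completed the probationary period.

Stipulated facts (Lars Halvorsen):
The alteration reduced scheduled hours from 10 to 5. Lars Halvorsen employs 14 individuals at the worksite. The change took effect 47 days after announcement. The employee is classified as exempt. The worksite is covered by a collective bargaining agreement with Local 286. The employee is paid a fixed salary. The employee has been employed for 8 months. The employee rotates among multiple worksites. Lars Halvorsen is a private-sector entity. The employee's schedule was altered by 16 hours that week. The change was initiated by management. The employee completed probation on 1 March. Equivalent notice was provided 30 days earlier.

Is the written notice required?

No — not required.

(a) schedule shift > 8h — satisfied.
(b) < 60 days' notice — satisfied.
(1): T OR T → true.
(i) not (fixed location) — met.
(ii) not employee-requested — met.
(iii) no CBA — not satisfied.
(a): T AND T AND F → false.
(b) not (hours reduced) — not satisfied.
(i) not (hourly-paid) — satisfied.
(A) no recent notice — not satisfied.
(B) tenure ≥ 18 mo. — not met.
(C) non-exempt — not satisfied.
(D) public agency — fails.
(ii) = F OR F OR F OR F = false.
So (c) is not satisfied (T AND F).
(2): F OR F OR F → false.
(3) past probation — holds.
So Overall is not satisfied (T AND F AND T).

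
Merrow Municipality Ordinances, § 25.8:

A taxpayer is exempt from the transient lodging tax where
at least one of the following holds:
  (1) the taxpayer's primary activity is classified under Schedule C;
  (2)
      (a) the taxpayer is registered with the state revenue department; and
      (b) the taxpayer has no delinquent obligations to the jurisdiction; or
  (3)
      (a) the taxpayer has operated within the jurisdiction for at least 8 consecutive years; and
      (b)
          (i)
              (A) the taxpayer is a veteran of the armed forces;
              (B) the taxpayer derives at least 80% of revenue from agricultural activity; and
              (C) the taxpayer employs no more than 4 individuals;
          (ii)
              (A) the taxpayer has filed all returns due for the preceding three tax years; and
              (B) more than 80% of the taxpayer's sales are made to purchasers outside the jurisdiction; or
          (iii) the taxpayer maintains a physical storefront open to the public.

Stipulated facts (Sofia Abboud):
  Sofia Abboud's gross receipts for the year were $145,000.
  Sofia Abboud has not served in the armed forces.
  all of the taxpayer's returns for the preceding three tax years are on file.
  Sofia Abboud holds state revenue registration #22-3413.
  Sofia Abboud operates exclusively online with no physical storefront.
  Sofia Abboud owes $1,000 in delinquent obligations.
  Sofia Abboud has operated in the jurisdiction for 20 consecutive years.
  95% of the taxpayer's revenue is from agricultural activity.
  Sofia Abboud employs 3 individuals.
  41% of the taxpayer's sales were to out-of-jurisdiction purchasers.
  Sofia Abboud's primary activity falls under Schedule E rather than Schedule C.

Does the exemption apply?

(1) Schedule C activity — not met.
(a) state-registered — satisfied.
(b) no delinquency — not met.
(2) = T AND F = false.
(a) ≥ 8 yrs in jurisdiction — holds.
(A) veteran — fails.
(B) ≥80% agricultural — holds.
(C) ≤ 4 employees — holds.
(i) = F AND T AND T = false.
(A) returns current — met.
(B) >80% out-of-jur. sales — fails.
(ii): T AND F → false.
(iii) has storefront — not met.
(b): F OR F OR F → false.
(3) = T AND F = false.
So Overall is not satisfied (F OR F OR F).

No — not exempt.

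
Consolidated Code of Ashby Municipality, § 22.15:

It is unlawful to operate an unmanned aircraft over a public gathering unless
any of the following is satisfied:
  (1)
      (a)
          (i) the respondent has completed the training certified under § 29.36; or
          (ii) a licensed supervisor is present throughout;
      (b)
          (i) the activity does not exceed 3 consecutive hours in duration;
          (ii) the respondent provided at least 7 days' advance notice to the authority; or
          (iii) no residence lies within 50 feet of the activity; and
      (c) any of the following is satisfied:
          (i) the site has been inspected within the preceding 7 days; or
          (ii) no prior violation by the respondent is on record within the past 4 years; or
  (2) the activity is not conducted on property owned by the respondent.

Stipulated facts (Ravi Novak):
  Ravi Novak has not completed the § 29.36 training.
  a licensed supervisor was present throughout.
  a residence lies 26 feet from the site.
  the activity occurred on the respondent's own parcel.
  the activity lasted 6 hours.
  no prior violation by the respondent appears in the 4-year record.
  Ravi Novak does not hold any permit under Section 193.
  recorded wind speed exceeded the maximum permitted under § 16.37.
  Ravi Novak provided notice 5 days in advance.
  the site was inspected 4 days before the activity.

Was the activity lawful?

No — unlawful.

(i) training certified — not met.
(ii) supervisor present — holds.
(a): F OR T → true.
(i) ≤ 3 hrs duration — fails.
(ii) ≥7 days' notice — fails.
(iii) no residence in 50 ft — not met.
(b): F OR F OR F → false.
(i) site inspected — met.
(ii) no prior violation — met.
(c): T OR T → true.
(1): T AND F AND T → false.
(2) not (own property) — fails.
So Overall is not satisfied (F OR F).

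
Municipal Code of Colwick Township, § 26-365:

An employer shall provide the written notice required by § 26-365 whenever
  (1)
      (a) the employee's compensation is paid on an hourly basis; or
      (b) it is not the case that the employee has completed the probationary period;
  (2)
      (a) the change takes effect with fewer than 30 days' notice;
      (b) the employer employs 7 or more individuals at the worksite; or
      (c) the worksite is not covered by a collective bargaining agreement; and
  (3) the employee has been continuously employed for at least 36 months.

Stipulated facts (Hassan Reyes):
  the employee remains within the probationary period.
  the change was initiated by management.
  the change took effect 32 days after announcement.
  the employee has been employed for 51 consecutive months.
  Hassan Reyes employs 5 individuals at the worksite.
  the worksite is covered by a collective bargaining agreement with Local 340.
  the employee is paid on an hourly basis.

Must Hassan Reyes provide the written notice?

No — not required.

(a) hourly-paid — satisfied.
(b) not (past probation) — satisfied.
(1): T OR T → true.
(a) < 30 days' notice — not met.
(b) ≥ 7 at site — not satisfied.
(c) no CBA — not met.
So (2) is not satisfied (F OR F OR F).
(3) tenure ≥ 36 mo. — met.
So Overall is not satisfied (T AND F AND T).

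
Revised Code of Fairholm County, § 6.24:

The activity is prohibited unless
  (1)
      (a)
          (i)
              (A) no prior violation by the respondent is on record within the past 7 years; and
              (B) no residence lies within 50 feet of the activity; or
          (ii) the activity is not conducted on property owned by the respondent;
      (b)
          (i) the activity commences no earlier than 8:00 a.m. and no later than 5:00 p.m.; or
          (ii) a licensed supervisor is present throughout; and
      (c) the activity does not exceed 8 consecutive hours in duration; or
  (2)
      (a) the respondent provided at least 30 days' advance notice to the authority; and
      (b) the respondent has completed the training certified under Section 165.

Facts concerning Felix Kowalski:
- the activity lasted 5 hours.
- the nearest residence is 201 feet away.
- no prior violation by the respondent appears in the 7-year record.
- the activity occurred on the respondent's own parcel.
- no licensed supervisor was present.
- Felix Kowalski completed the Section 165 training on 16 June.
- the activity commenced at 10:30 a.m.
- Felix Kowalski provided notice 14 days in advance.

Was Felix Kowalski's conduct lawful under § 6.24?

(A) no prior violation — satisfied.
(B) no residence in 50 ft — met.
(i) = T AND T = true.
(ii) not (own property) — fails.
(a) = T OR F = true.
(i) start within hours — holds.
(ii) supervisor present — not met.
(b): T OR F → true.
(c) ≤ 8 hrs duration — satisfied.
So (1) is satisfied (T AND T AND T).
(a) ≥30 days' notice — fails.
(b) training certified — satisfied.
(2) = F AND T = false.
Overall = T OR F = true.

Yes — lawful.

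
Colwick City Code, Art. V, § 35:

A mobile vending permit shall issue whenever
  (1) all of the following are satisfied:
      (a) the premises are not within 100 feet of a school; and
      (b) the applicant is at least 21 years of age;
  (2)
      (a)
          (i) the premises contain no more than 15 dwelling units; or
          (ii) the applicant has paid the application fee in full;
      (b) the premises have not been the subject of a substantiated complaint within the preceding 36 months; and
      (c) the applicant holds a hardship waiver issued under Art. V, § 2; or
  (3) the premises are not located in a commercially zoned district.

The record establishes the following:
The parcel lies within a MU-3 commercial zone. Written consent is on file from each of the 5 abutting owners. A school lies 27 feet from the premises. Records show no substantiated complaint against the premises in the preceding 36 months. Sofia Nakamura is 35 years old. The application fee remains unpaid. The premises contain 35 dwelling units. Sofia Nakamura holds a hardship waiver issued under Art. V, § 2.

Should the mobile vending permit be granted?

(a) ≥100 ft from school — not satisfied.
(b) age ≥ 21 — met.
(1): F AND T → false.
(i) ≤ 15 units — fails.
(ii) fee paid — not satisfied.
(a) = F OR F = false.
(b) no complaint in 36 mo. — met.
(c) hardship waiver — holds.
So (2) is not satisfied (F AND T AND T).
(3) not (commercially zoned) — fails.
So Overall is not satisfied (F OR F OR F).

No — denied.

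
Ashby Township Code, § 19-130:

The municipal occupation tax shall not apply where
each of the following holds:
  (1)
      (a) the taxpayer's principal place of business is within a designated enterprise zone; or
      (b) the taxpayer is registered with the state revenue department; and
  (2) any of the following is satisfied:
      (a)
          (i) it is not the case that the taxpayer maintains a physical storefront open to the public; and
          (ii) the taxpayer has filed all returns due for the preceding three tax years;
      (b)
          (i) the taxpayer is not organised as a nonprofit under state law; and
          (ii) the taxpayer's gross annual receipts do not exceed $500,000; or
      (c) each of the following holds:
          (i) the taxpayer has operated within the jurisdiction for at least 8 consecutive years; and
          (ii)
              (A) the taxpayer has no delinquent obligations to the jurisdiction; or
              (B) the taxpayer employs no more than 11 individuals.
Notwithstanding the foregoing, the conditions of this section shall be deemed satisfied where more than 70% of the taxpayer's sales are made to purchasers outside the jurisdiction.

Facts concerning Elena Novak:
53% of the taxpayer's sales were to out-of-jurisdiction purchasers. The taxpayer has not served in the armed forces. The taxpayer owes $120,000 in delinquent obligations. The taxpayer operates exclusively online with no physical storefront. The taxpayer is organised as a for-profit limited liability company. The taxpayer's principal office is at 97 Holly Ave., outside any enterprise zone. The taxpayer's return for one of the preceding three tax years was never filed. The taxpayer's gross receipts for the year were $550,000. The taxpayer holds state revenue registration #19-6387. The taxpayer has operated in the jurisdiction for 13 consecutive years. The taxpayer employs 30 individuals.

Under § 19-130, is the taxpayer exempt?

No — not exempt.

(a) in enterprise zone — not satisfied.
(b) state-registered — satisfied.
(1) = F OR T = true.
(i) not (has storefront) — satisfied.
(ii) returns current — not met.
(a) = T AND F = false.
(i) not (nonprofit) — satisfied.
(ii) receipts ≤ $500,000 — not met.
(b) = T AND F = false.
(i) ≥ 8 yrs in jurisdiction — met.
(A) no delinquency — not met.
(B) ≤ 11 employees — not satisfied.
(ii): F OR F → false.
(c) = T AND F = false.
(2) = F OR F OR F = false.
Overall: T AND F → false.
Exception (>70% out-of-jur. sales) — not satisfied.
Result: main false OR exception false → false.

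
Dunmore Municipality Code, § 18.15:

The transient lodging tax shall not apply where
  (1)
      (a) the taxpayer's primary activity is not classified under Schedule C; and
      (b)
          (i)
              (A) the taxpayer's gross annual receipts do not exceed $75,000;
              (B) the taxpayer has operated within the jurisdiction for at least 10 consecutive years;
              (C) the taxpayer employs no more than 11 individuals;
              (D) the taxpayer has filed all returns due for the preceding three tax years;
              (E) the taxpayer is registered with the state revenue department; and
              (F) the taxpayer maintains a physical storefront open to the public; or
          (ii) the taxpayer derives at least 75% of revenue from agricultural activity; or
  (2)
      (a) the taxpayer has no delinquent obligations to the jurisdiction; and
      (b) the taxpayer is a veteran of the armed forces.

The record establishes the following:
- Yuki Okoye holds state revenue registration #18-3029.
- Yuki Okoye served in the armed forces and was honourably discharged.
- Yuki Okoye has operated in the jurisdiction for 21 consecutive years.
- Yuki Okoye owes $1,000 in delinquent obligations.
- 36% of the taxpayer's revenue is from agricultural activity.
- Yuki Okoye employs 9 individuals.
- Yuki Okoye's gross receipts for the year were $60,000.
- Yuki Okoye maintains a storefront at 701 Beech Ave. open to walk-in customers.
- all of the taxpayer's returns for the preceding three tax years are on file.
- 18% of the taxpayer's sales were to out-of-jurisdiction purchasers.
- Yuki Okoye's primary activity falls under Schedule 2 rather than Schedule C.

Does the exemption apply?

Yes — exempt.

(a) not (Schedule C activity) — satisfied.
(A) receipts ≤ $75,000 — satisfied.
(B) ≥ 10 yrs in jurisdiction — holds.
(C) ≤ 11 employees — satisfied.
(D) returns current — holds.
(E) state-registered — met.
(F) has storefront — met.
(i): T AND T AND T AND T AND T AND T → true.
(ii) ≥75% agricultural — fails.
(b): T OR F → true.
(1) = T AND T = true.
(a) no delinquency — not met.
(b) veteran — met.
So (2) is not satisfied (F AND T).
So Overall is satisfied (T OR F).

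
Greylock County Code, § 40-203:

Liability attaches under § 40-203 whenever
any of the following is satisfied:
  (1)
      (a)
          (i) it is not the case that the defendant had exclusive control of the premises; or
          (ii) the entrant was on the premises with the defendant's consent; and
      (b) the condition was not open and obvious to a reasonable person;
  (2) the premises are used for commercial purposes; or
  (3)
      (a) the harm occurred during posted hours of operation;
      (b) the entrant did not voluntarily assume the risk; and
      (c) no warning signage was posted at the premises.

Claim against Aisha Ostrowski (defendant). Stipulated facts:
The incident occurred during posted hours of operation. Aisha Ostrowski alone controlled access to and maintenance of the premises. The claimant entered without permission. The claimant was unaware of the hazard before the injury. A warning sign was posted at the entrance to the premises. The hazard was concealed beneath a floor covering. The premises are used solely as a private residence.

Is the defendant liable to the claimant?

No — not liable.

(i) not (exclusive control) — not satisfied.
(ii) consent to enter — not met.
(a): F OR F → false.
(b) not open/obvious — holds.
(1) = F AND T = false.
(2) commercial use — fails.
(a) during posted hours — satisfied.
(b) no assumed risk — holds.
(c) no signage posted — not met.
So (3) is not satisfied (T AND T AND F).
So Overall is not satisfied (F OR F OR F).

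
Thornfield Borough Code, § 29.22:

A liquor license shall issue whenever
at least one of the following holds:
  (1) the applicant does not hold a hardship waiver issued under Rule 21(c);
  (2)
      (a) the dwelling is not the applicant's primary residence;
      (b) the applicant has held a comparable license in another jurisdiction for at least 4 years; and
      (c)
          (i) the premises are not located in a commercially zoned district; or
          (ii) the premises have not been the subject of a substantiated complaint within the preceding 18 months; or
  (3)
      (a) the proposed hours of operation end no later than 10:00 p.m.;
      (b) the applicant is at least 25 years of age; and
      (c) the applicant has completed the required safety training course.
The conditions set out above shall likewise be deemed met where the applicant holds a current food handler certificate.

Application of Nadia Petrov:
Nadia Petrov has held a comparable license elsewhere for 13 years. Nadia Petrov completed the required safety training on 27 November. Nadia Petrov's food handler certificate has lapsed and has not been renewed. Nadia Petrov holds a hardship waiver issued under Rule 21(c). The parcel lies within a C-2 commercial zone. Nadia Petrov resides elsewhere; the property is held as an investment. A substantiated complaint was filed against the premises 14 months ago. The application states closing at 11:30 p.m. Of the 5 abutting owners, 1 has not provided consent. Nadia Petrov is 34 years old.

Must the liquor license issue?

No — denied.

(1) not (hardship waiver) — fails.
(a) not (primary residence) — holds.
(b) prior license ≥ 4 yr — met.
(i) not (commercially zoned) — not met.
(ii) no complaint in 18 mo. — fails.
(c) = F OR F = false.
So (2) is not satisfied (T AND T AND F).
(a) closes by 10 p.m. — fails.
(b) age ≥ 25 — met.
(c) safety training — met.
So (3) is not satisfied (F AND T AND T).
So Overall is not satisfied (F OR F OR F).
Exception (food handler cert.) — not satisfied.
Result: main false OR exception false → false.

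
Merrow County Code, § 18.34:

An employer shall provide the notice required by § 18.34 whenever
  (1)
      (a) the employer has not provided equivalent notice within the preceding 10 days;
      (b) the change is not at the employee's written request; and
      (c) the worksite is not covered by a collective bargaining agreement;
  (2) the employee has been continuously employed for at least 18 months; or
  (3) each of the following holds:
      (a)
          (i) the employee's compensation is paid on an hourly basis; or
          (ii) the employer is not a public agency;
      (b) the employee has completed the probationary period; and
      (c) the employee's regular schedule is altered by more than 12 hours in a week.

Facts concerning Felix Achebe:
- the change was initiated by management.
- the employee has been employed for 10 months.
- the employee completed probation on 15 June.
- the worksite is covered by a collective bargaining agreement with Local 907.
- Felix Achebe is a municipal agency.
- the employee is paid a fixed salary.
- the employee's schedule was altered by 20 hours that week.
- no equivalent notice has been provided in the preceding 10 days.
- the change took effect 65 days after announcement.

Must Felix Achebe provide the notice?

No — not required.

(a) no recent notice — satisfied.
(b) not employee-requested — met.
(c) no CBA — fails.
(1) = T AND T AND F = false.
(2) tenure ≥ 18 mo. — not satisfied.
(i) hourly-paid — not satisfied.
(ii) not (public agency) — not satisfied.
(a) = F OR F = false.
(b) past probation — satisfied.
(c) schedule shift > 12h — met.
So (3) is not satisfied (F AND T AND T).
Overall = F OR F OR F = false.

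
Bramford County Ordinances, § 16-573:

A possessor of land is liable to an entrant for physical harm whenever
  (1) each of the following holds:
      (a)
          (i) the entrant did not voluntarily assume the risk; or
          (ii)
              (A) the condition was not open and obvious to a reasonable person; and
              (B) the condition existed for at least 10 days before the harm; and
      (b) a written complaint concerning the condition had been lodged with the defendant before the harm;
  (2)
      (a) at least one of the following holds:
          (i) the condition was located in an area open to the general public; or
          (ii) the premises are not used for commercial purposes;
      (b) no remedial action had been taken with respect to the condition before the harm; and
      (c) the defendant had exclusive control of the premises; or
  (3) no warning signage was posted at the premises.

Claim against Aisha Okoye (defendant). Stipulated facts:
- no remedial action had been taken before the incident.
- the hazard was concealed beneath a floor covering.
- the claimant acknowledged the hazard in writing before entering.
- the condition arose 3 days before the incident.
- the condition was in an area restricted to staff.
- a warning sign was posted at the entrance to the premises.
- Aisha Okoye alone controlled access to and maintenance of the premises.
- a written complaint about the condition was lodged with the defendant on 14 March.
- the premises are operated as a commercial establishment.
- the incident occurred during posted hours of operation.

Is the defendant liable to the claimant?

(i) no assumed risk — fails.
(A) not open/obvious — holds.
(B) condition ≥10 days old — fails.
(ii) = T AND F = false.
So (a) is not satisfied (F OR F).
(b) complaint lodged — satisfied.
(1) = F AND T = false.
(i) public area — fails.
(ii) not (commercial use) — fails.
(a): F OR F → false.
(b) no remedial action — satisfied.
(c) exclusive control — holds.
So (2) is not satisfied (F AND T AND T).
(3) no signage posted — not met.
Overall: F OR F OR F → false.

No — not liable.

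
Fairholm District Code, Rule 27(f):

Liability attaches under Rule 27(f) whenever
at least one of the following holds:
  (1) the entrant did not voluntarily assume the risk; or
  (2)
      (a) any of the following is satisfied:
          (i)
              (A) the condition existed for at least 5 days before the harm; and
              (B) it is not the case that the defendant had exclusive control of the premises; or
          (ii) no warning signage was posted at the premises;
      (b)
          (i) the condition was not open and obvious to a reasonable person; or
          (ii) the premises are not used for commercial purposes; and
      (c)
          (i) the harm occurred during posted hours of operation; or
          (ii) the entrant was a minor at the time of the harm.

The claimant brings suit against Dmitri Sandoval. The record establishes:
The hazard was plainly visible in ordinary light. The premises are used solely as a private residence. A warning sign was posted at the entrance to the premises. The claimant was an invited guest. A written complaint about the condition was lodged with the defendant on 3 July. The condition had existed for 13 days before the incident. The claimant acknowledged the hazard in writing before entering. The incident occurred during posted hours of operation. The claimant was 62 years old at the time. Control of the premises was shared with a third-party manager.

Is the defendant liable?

Yes — liable.

(1) no assumed risk — fails.
(A) condition ≥5 days old — satisfied.
(B) not (exclusive control) — satisfied.
(i) = T AND T = true.
(ii) no signage posted — not satisfied.
(a): T OR F → true.
(i) not open/obvious — not met.
(ii) not (commercial use) — satisfied.
(b) = F OR T = true.
(i) during posted hours — holds.
(ii) entrant a minor — not satisfied.
(c): T OR F → true.
(2) = T AND T AND T = true.
Overall: F OR T → true.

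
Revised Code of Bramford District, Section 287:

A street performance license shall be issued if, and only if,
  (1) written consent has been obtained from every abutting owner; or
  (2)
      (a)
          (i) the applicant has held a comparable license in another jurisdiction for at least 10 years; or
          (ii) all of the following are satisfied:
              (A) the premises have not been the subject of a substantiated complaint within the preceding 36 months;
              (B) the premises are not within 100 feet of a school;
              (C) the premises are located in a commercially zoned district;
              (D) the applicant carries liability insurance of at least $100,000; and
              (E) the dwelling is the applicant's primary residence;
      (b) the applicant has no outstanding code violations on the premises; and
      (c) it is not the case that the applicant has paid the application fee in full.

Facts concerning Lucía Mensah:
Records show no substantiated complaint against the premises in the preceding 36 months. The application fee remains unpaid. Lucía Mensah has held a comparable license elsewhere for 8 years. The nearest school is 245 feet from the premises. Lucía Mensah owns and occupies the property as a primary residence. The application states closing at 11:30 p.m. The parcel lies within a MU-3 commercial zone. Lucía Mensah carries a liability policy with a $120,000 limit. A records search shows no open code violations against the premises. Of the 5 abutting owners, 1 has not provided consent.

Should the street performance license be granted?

Yes — granted.

(1) all abutters consent — not met.
(i) prior license ≥ 10 yr — not satisfied.
(A) no complaint in 36 mo. — holds.
(B) ≥100 ft from school — holds.
(C) commercially zoned — met.
(D) insurance ≥ $100,000 — met.
(E) primary residence — met.
(ii): T AND T AND T AND T AND T → true.
So (a) is satisfied (F OR T).
(b) no code violations — satisfied.
(c) not (fee paid) — met.
(2): T AND T AND T → true.
Overall = F OR T = true.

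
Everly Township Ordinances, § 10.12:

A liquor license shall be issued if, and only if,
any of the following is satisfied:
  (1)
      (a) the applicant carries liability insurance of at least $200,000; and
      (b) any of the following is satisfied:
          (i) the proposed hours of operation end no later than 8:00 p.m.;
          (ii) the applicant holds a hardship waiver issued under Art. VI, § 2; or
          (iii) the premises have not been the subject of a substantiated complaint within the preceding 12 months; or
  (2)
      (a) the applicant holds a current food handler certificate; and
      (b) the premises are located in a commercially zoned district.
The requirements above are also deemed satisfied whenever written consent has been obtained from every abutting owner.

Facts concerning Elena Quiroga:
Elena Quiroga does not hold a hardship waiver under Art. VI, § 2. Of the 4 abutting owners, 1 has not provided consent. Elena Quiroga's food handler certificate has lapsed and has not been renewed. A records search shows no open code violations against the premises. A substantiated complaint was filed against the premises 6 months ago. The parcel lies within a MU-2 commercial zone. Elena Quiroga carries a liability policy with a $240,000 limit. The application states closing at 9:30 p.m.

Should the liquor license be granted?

(a) insurance ≥ $200,000 — met.
(i) closes by 8 p.m. — fails.
(ii) hardship waiver — fails.
(iii) no complaint in 12 mo. — not met.
(b): F OR F OR F → false.
So (1) is not satisfied (T AND F).
(a) food handler cert. — fails.
(b) commercially zoned — met.
(2): F AND T → false.
So Overall is not satisfied (F OR F).
Exception (all abutters consent) — not satisfied.
Result: main false OR exception false → false.

No — denied.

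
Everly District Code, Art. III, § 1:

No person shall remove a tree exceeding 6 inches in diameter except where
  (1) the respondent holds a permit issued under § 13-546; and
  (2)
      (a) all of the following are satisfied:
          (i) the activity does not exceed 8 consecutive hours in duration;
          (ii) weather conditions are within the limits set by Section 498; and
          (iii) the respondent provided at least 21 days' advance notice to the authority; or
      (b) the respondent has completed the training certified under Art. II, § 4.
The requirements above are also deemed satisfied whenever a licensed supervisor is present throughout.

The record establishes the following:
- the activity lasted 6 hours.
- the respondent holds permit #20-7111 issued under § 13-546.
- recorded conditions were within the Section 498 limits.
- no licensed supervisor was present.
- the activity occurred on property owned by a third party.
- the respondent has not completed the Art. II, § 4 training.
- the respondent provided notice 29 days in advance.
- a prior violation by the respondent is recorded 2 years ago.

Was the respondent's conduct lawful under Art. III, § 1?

(1) holds permit — satisfied.
(i) ≤ 8 hrs duration — satisfied.
(ii) weather ok — met.
(iii) ≥21 days' notice — met.
(a) = T AND T AND T = true.
(b) training certified — not satisfied.
So (2) is satisfied (T OR F).
So Overall is satisfied (T AND T).
Exception (supervisor present) — not satisfied.
Result: main true OR exception false → true.

Yes — lawful.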